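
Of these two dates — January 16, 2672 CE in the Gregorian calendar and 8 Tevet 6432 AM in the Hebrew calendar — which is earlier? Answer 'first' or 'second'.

First date → JDN 2697003; second date → JDN 2696987.
JDN 2696987 < JDN 2697003, so the second date is earlier.

second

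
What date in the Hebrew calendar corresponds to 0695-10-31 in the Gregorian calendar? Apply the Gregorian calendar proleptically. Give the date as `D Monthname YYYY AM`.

13 Cheshvan 4456 AM

Julian Day Number of the source date = 1975207.
Converting JDN 1975207 to the Hebrew calendar gives 13 Cheshvan 4456 AM.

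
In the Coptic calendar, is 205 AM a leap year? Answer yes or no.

205 mod 4 = 1; in the Coptic calendar a year is leap when year mod 4 = 3, so it is a common year.

no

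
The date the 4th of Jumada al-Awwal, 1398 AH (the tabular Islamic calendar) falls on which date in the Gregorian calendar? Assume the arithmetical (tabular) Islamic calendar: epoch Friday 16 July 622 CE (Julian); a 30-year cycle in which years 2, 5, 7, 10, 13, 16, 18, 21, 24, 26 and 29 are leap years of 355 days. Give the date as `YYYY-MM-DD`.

Both dates share Julian Day Number 2443611; in the Gregorian calendar that is 12 April 1978 CE.

1978-04-12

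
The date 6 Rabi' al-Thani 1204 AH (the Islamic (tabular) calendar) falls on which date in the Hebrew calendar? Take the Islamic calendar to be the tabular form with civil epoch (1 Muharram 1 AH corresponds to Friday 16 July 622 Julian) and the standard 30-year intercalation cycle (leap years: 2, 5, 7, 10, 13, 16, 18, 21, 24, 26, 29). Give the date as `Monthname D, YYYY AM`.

Julian Day Number of the source date = 2374837.
Converting JDN 2374837 to the Hebrew calendar gives 7 Tevet 5550 AM.

Tevet 7, 5550 AM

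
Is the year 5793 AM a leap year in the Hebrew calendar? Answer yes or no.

Hebrew year 5793 is year 17 of its 19-year Metonic cycle; leap years are at positions 3, 6, 8, 11, 14, 17, 19, so it is a leap year (13 months).

yes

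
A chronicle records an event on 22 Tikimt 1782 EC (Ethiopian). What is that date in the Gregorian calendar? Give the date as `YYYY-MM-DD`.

Julian Day Number of the source date = 2374782.
Converting JDN 2374782 to the Gregorian calendar gives 30 October 1789 CE.

1789-10-30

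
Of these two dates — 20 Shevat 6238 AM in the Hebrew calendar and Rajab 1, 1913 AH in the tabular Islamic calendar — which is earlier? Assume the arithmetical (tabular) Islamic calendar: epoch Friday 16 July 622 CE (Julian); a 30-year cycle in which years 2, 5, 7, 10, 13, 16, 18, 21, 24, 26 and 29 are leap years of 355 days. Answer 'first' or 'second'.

The two dates have Julian Day Numbers 2626156 and 2626166 respectively.
Since 2626156 < 2626166, the first date comes first.

first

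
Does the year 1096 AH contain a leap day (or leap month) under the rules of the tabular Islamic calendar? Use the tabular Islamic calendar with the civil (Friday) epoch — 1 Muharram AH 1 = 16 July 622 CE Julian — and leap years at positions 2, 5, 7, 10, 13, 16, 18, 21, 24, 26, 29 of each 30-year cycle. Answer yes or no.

Year 1096 AH is year 16 of its 30-year cycle; leap positions are 2, 5, 7, 10, 13, 16, 18, 21, 24, 26, 29, so it is a leap year (355 days).

yes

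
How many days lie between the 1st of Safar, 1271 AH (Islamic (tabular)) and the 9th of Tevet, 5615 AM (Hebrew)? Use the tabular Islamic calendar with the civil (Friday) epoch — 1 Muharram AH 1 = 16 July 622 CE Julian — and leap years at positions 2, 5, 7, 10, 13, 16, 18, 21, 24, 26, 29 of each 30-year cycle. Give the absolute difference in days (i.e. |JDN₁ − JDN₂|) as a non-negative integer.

67

JDN of the first date = 2398516.
JDN of the second date = 2398583.
|2398583 − 2398516| = 67.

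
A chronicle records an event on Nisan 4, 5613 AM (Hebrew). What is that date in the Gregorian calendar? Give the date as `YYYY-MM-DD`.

1853-04-12

Julian Day Number of the source date = 2397956.
Converting JDN 2397956 to the Gregorian calendar gives 12 April 1853 CE.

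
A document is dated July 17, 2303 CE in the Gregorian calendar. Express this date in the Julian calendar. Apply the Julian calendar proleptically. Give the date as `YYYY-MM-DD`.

2303-07-01

At this point the Julian calendar is 16 days behind the Gregorian.
17 July 2303 Gregorian − 16 days → 1 July 2303 Julian.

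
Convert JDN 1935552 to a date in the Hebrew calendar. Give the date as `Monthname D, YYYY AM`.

Nisan 20, 4347 AM

The proleptic Gregorian equivalent of JDN 1935552 is 5 April 587.
In the Hebrew calendar that day is Nisan 20, 4347 AM.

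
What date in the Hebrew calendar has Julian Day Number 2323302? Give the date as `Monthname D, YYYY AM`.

The Gregorian equivalent of JDN 2323302 is 18 November 1648.
In the Hebrew calendar that day is Kislev 3, 5409 AM.

Kislev 3, 5409 AM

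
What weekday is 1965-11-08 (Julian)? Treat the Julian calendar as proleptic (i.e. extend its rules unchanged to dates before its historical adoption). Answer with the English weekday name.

This is JDN 2439086 (21 November 1965 Gregorian).
Since JDN mod 7 = 6 (0 = Monday), the day is Sunday.

Sunday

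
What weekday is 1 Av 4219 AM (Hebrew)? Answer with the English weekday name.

Friday

In the proleptic Gregorian calendar this is 18 July 459 (JDN 1888905).
JDN 1888905 mod 7 = 4, and JDN 0 was a Monday, so this is a Friday.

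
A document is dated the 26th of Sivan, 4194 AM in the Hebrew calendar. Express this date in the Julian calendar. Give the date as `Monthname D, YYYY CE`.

The source date corresponds to 20 June 434 in the proleptic Gregorian calendar (JDN 1879746).
That day falls on 19 June 434 CE in the Julian calendar.

June 19, 434 CE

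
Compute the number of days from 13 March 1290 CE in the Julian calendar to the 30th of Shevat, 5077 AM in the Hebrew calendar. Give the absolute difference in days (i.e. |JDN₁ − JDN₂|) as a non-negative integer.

9834

JDN of the first date = 2192302.
JDN of the second date = 2202136.
|2202136 − 2192302| = 9834.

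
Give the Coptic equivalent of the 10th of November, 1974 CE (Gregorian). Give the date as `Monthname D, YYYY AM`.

Hathor 1, 1691 AM

Both dates share Julian Day Number 2442362; in the Coptic calendar that is 1 Hathor 1691 AM.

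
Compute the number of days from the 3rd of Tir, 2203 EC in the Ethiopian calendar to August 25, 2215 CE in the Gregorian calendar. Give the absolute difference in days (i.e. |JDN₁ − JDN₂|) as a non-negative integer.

JDN of the first date = 2528623.
JDN of the second date = 2530308.
|2530308 − 2528623| = 1685.

1685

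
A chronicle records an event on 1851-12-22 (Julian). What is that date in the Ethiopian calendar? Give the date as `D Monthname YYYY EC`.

25 Tahsas 1844 EC

The source date corresponds to 3 January 1852 in the Gregorian calendar (JDN 2397491).
That day falls on 25 Tahsas 1844 EC in the Ethiopian calendar.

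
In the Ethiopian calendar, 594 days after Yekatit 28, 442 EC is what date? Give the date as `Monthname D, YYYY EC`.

The starting date is JDN 1885473; 1885473 + 594 = 1886067.
JDN 1886067 corresponds to Tikimt 11, 444 EC.

Tikimt 11, 444 EC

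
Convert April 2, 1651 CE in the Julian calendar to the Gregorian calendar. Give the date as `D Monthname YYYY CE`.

12 April 1651 CE

At this point the Julian calendar is 10 days behind the Gregorian.
2 April 1651 Julian + 10 days → 12 April 1651 Gregorian.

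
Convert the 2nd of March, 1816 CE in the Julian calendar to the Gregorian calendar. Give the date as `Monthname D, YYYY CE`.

For dates in this range the Gregorian date is 12 days ahead of the Julian.
2 March 1816 Julian + 12 days → 14 March 1816 Gregorian.

March 14, 1816 CE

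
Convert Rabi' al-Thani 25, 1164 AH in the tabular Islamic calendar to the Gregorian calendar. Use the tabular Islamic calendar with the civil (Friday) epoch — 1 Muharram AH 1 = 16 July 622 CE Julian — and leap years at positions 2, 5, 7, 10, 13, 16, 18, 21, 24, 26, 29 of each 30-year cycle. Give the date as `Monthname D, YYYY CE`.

March 23, 1751 CE

Both dates share Julian Day Number 2360681; in the Gregorian calendar that is 23 March 1751 CE.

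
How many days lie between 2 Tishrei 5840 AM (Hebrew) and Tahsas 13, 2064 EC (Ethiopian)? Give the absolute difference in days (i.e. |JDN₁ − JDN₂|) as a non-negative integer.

2835

First date → JDN 2480669; second date → JDN 2477834.
The interval is |2480669 − 2477834| = 2835 days.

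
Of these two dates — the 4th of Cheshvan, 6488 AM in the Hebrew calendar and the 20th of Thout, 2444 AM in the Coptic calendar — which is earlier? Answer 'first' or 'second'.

First date → JDN 2717389; second date → JDN 2717355.
JDN 2717355 < JDN 2717389, so the second date is earlier.

second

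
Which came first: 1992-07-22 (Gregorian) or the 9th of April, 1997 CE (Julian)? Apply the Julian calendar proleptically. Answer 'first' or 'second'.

first

First date → JDN 2448826; second date → JDN 2450561.
JDN 2448826 < JDN 2450561, so the first date is earlier.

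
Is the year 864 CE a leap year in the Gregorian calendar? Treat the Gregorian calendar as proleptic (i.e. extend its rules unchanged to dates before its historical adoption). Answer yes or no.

yes

864 is divisible by 4 and not by 100, so it is a leap year.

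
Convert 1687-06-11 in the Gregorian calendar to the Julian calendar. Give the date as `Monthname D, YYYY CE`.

At this point the Julian calendar is 10 days behind the Gregorian.
11 June 1687 Gregorian − 10 days → 1 June 1687 Julian.

June 1, 1687 CE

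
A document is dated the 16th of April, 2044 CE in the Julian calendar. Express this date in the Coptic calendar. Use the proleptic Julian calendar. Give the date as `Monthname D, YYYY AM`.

Parmouti 21, 1760 AM

The source date corresponds to 29 April 2044 in the Gregorian calendar (JDN 2467735).
That day falls on 21 Parmouti 1760 AM in the Coptic calendar.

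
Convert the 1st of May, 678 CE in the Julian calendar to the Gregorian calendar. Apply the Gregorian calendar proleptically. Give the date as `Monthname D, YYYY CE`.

May 4, 678 CE

For dates in this range the Gregorian date is 3 days ahead of the Julian.
1 May 678 Julian + 3 days → 4 May 678 Gregorian.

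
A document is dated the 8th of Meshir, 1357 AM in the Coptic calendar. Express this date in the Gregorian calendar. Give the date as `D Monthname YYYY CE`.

Both dates share Julian Day Number 2320466; in the Gregorian calendar that is 12 February 1641 CE.

12 February 1641 CE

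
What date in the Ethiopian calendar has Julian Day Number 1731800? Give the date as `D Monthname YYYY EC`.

The proleptic Gregorian equivalent of JDN 1731800 is 28 May 29.
In the Ethiopian calendar that day is 5 Sene 21 EC.

5 Sene 21 EC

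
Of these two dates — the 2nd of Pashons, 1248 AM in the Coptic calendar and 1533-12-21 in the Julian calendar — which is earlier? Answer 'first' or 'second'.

first

First date → JDN 2280738; second date → JDN 2281341.
JDN 2280738 < JDN 2281341, so the first date is earlier.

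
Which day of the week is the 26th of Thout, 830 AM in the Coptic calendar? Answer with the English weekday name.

In the proleptic Gregorian calendar this is 30 September 1113 (JDN 2127847).
Since JDN mod 7 = 1 (0 = Monday), the day is Tuesday.

Tuesday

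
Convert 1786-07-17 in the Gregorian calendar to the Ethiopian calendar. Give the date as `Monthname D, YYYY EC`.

Both dates share Julian Day Number 2373581; in the Ethiopian calendar that is 12 Hamle 1778 EC.

Hamle 12, 1778 EC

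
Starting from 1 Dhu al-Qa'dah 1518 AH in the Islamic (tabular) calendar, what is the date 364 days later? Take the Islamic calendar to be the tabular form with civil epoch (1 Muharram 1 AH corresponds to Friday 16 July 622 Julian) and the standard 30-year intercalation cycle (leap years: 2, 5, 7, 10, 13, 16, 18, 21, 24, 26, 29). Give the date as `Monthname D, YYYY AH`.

JDN of 1 Dhu al-Qa'dah 1518 AH = 2486309.
2486309 + 364 = 2486673.
JDN 2486673 in the tabular Islamic calendar is Dhu al-Qa'dah 10, 1519 AH.

Dhu al-Qa'dah 10, 1519 AH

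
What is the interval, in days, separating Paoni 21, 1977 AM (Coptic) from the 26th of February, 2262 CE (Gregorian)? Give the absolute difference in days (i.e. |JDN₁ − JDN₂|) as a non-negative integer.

First date → JDN 2547054; second date → JDN 2547295.
The interval is |2547054 − 2547295| = 241 days.

241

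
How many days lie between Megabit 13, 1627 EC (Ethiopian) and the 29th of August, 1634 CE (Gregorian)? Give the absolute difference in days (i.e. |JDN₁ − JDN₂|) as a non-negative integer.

JDN of the first date = 2318309.
JDN of the second date = 2318107.
|2318107 − 2318309| = 202.

202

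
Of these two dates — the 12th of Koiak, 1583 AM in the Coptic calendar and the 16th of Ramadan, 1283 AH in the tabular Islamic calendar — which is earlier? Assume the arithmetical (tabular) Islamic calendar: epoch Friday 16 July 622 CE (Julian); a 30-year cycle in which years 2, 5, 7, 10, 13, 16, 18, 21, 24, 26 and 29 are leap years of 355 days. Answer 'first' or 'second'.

The two dates have Julian Day Numbers 2402956 and 2402989 respectively.
Since 2402956 < 2402989, the first date comes first.

first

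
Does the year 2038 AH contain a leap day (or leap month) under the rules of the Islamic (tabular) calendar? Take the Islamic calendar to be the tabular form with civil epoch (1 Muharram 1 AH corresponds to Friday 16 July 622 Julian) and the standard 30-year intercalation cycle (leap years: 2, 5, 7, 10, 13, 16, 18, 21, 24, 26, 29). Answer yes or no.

no

Year 2038 AH is year 28 of its 30-year cycle; leap positions are 2, 5, 7, 10, 13, 16, 18, 21, 24, 26, 29, so it is a common year (354 days).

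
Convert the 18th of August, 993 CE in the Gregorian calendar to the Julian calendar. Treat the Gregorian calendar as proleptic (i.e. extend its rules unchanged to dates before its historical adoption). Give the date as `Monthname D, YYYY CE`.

For dates in this range the Gregorian date is 5 days ahead of the Julian.
18 August 993 Gregorian − 5 days → 13 August 993 Julian.

August 13, 993 CE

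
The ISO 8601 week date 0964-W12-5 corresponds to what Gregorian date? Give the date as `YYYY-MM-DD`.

ISO week 1 of 964 is the week containing the first Thursday of 964.
Week 12, day 5 (Friday) lands on 0964-03-23.

0964-03-23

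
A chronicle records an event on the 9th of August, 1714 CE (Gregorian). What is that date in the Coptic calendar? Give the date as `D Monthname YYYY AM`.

5 Mesori 1430 AM

Julian Day Number of the source date = 2347306.
Converting JDN 2347306 to the Coptic calendar gives 5 Mesori 1430 AM.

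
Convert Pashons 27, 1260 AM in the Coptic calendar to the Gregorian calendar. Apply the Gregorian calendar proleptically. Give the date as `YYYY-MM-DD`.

1544-06-01

Both dates share Julian Day Number 2285146; in the Gregorian calendar that is 1 June 1544 CE.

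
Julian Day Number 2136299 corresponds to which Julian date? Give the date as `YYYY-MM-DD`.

JDN 2136299 is 20 November 1136 in the proleptic Gregorian calendar.
In the Julian calendar that day is 1136-11-13.

1136-11-13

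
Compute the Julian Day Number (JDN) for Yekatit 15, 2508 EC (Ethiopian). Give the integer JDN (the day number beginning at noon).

2640067

Equivalently 27 February 2516 (Gregorian).
JDN 2299161 is 15 October 1582 CE (Gregorian); the target day is +340906 days from there, so JDN = 2640067.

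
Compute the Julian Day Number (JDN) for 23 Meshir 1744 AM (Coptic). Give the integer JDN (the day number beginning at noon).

In the Gregorian calendar the same day is 2 March 2028.
JDN 2400001 is 17 November 1858 CE (Gregorian), MJD 0; the target day is +61832 days from there, so JDN = 2461833.

2461833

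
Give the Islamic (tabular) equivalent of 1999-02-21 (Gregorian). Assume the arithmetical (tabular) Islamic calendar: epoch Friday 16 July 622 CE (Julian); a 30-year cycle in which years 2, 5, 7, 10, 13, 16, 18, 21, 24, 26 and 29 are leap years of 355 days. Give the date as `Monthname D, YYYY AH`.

Julian Day Number of the source date = 2451231.
Converting JDN 2451231 to the tabular Islamic calendar gives 5 Dhu al-Qa'dah 1419 AH.

Dhu al-Qa'dah 5, 1419 AH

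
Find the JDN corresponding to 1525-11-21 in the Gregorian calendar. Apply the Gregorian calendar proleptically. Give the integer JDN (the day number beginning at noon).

JDN 2400001 is 17 November 1858 CE (Gregorian), MJD 0; the target day is −121622 days from there, so JDN = 2278379.

2278379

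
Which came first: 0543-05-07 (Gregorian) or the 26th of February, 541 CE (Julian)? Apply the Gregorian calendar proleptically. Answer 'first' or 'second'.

The two dates have Julian Day Numbers 1919513 and 1918715 respectively.
Since 1918715 < 1919513, the second date comes first.

second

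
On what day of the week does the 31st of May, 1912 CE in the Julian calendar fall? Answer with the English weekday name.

In the Gregorian calendar this is 13 June 1912 (JDN 2419567).
Since JDN mod 7 = 3 (0 = Monday), the day is Thursday.

Thursday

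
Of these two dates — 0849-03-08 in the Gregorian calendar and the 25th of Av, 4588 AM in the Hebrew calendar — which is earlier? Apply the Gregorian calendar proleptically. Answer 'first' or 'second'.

Converting both to JDN: 2031218 vs 2023707; the smaller is the second.

second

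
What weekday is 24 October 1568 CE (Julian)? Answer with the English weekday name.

Sunday

Equivalently 3 November 1568 Gregorian, JDN 2294067.
JDN 2294067 mod 7 = 6, and JDN 0 was a Monday, so this is a Sunday.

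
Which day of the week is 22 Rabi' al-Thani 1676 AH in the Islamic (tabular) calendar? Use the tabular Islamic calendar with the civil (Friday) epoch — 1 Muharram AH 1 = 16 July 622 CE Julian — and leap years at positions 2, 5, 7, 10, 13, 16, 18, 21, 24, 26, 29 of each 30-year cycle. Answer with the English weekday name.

In the Gregorian calendar this is 21 December 2247 (JDN 2542114).
JDN 2542114 mod 7 = 1, and JDN 0 was a Monday, so this is a Tuesday.

Tuesday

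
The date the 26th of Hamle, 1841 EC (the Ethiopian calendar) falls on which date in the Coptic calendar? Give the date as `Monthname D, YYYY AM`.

The source date corresponds to 1 August 1849 in the Gregorian calendar (JDN 2396606).
That day falls on 26 Epip 1565 AM in the Coptic calendar.

Epip 26, 1565 AM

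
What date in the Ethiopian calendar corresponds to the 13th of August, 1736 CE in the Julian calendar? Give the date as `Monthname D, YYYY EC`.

Nehase 20, 1728 EC

The source date corresponds to 24 August 1736 in the Gregorian calendar (JDN 2355357).
That day falls on 20 Nehase 1728 EC in the Ethiopian calendar.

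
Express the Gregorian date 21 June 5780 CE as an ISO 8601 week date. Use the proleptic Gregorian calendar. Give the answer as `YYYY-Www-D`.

The weekday is Wednesday (ISO weekday 3).
That Wednesday belongs to ISO week 25 of ISO year 5780.

5780-W25-3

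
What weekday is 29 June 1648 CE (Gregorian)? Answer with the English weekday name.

Monday

2323160 ≡ 0 (mod 7); counting from Monday = 0 gives Monday.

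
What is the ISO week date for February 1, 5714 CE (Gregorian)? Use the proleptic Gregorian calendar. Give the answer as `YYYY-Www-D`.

The weekday is Thursday (ISO weekday 4).
That Thursday belongs to ISO week 5 of ISO year 5714.

5714-W05-4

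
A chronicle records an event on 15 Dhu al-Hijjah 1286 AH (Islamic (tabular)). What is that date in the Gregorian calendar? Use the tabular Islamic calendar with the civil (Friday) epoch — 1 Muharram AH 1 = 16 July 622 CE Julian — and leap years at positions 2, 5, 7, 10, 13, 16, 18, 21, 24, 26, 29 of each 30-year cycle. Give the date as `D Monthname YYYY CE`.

18 March 1870 CE

Both dates share Julian Day Number 2404140; in the Gregorian calendar that is 18 March 1870 CE.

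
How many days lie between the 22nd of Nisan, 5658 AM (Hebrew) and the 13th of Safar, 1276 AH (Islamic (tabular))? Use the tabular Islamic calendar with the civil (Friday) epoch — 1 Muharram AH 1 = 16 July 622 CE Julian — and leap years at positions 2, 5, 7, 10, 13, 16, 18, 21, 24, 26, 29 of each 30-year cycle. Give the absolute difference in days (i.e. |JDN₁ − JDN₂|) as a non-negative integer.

14095

JDN of the first date = 2414394.
JDN of the second date = 2400299.
|2400299 − 2414394| = 14095.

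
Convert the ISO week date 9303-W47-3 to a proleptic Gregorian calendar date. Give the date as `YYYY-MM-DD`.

9303-11-21

ISO week 1 of 9303 is the week containing the first Thursday of 9303.
Week 47, day 3 (Wednesday) lands on 9303-11-21.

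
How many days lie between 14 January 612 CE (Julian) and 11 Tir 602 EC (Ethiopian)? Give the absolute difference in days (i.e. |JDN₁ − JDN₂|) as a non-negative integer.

738

First date → JDN 1944604; second date → JDN 1943866.
The interval is |1944604 − 1943866| = 738 days.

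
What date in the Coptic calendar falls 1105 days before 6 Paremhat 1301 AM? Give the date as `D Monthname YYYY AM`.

The starting date is JDN 2300040; 2300040 − 1105 = 2298935.
JDN 2298935 corresponds to 27 Meshir 1298 AM.

27 Meshir 1298 AM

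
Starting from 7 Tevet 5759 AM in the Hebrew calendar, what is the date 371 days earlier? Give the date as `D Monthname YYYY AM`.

JDN of 7 Tevet 5759 AM = 2451174.
2451174 − 371 = 2450803.
JDN 2450803 in the Hebrew calendar is 21 Kislev 5758 AM.

21 Kislev 5758 AM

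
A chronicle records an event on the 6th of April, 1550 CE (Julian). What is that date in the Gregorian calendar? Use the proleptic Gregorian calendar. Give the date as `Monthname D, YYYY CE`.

At this point the Julian calendar is 10 days behind the Gregorian.
6 April 1550 Julian + 10 days → 16 April 1550 Gregorian.

April 16, 1550 CE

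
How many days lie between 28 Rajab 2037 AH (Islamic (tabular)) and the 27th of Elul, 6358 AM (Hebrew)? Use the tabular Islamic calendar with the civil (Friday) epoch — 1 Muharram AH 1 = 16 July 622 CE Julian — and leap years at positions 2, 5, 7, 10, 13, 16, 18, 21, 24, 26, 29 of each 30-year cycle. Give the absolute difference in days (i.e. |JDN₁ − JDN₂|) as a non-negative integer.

87

First date → JDN 2670135; second date → JDN 2670222.
The interval is |2670135 − 2670222| = 87 days.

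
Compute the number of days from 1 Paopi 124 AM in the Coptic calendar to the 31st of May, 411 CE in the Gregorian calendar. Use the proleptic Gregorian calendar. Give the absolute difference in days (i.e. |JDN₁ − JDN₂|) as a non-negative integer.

1339

First date → JDN 1869986; second date → JDN 1871325.
The interval is |1869986 − 1871325| = 1339 days.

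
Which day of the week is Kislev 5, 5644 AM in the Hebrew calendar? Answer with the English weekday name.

In the Gregorian calendar this is 4 December 1883 (JDN 2409149).
Since JDN mod 7 = 1 (0 = Monday), the day is Tuesday.

Tuesday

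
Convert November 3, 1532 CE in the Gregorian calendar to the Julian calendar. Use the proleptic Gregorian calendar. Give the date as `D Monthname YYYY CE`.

The Julian–Gregorian offset here is 10 days (Julian trailing).
3 November 1532 Gregorian − 10 days → 24 October 1532 Julian.

24 October 1532 CE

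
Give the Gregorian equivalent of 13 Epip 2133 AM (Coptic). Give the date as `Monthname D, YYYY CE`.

Julian Day Number of the source date = 2604055.
Converting JDN 2604055 to the Gregorian calendar gives 23 July 2417 CE.

July 23, 2417 CE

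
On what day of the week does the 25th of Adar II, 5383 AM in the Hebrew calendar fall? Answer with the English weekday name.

Monday

This is JDN 2313934 (27 March 1623 Gregorian).
JDN 2313934 mod 7 = 0, and JDN 0 was a Monday, so this is a Monday.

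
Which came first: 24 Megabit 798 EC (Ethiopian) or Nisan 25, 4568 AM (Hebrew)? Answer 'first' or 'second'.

first

Converting both to JDN: 2015528 vs 2016295; the smaller is the first.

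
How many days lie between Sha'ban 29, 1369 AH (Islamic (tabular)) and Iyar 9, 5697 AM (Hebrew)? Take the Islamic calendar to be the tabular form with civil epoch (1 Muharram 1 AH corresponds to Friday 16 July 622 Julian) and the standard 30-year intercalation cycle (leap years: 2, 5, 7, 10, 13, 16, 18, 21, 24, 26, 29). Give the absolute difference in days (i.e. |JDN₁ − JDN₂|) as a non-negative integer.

4805

JDN of the first date = 2433449.
JDN of the second date = 2428644.
|2428644 − 2433449| = 4805.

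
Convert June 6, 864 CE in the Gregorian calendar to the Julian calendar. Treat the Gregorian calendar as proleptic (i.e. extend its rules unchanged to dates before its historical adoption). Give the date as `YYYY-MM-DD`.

0864-06-02

For dates in this range the Gregorian date is 4 days ahead of the Julian.
6 June 864 Gregorian − 4 days → 2 June 864 Julian.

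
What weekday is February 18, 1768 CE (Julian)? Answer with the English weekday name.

Equivalently 29 February 1768 Gregorian, JDN 2366868.
2366868 ≡ 0 (mod 7); counting from Monday = 0 gives Monday.

Monday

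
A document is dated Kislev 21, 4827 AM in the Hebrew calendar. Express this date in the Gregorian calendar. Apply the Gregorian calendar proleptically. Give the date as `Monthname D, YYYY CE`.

December 18, 1066 CE

Julian Day Number of the source date = 2110760.
Converting JDN 2110760 to the Gregorian calendar gives 18 December 1066 CE.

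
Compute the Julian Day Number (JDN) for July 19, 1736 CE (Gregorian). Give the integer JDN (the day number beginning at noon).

2355321

JDN 2451545 is 1 January 2000 CE (Gregorian); the target day is −96224 days from there, so JDN = 2355321.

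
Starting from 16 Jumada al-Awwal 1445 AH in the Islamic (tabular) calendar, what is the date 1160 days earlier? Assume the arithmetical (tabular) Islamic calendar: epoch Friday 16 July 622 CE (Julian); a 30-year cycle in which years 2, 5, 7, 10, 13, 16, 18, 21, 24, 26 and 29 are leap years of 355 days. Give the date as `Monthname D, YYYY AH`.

Safar 7, 1442 AH

JDN of 16 Jumada al-Awwal 1445 AH = 2460278.
2460278 − 1160 = 2459118.
JDN 2459118 in the tabular Islamic calendar is Safar 7, 1442 AH.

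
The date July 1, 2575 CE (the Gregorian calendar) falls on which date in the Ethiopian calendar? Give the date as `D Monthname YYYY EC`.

20 Sene 2567 EC

Both dates share Julian Day Number 2661741; in the Ethiopian calendar that is 20 Sene 2567 EC.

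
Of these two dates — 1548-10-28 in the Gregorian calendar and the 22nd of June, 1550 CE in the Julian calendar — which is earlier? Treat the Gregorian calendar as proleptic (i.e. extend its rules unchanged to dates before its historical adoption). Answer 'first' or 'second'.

First date → JDN 2286756; second date → JDN 2287368.
JDN 2286756 < JDN 2287368, so the first date is earlier.

first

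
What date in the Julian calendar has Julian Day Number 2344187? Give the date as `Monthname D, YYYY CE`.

January 13, 1706 CE

The Gregorian equivalent of JDN 2344187 is 24 January 1706.
In the Julian calendar that day is January 13, 1706 CE.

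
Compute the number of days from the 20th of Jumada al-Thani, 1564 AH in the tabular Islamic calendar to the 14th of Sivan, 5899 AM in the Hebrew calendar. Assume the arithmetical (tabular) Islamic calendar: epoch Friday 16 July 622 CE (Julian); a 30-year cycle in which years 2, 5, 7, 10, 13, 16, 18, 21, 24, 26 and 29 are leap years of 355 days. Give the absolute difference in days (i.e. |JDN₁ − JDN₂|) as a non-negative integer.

JDN of the first date = 2502482.
JDN of the second date = 2502475.
|2502475 − 2502482| = 7.

7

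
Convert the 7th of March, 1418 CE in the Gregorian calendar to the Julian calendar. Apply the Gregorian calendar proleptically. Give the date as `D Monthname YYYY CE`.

For dates in this range the Gregorian date is 9 days ahead of the Julian.
7 March 1418 Gregorian − 9 days → 26 February 1418 Julian.

26 February 1418 CE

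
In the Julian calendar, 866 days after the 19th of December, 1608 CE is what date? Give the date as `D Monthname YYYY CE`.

Counting 866 days forward from JDN 2308733 reaches JDN 2309599, which is 4 May 1611 CE.

4 May 1611 CE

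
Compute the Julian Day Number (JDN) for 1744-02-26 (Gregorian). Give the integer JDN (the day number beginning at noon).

2358099

JDN 2451545 is 1 January 2000 CE (Gregorian); the target day is −93446 days from there, so JDN = 2358099.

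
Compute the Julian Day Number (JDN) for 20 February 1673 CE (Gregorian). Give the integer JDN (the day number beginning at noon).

JDN 2451545 is 1 January 2000 CE (Gregorian); the target day is −119383 days from there, so JDN = 2332162.

2332162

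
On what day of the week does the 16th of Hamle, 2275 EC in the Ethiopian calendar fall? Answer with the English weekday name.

This is JDN 2555114 (25 July 2283 Gregorian).
2555114 ≡ 2 (mod 7); counting from Monday = 0 gives Wednesday.

Wednesday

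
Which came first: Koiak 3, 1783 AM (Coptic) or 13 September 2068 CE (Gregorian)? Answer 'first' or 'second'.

First date → JDN 2475997; second date → JDN 2476638.
JDN 2475997 < JDN 2476638, so the first date is earlier.

first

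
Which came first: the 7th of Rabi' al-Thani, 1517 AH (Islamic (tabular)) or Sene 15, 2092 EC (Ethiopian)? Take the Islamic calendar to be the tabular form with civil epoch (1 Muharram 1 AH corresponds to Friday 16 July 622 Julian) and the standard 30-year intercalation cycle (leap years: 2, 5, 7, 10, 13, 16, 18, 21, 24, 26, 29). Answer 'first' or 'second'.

Converting both to JDN: 2485755 vs 2488243; the smaller is the first.

first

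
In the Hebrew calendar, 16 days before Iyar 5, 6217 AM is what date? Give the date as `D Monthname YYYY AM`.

19 Nisan 6217 AM

JDN of Iyar 5, 6217 AM = 2618581.
2618581 − 16 = 2618565.
JDN 2618565 in the Hebrew calendar is 19 Nisan 6217 AM.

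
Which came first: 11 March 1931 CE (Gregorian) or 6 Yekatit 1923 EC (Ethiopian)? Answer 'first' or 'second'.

Converting both to JDN: 2426412 vs 2426386; the smaller is the second.

second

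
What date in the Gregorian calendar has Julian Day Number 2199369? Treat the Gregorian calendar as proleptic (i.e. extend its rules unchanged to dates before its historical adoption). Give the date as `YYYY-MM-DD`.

JDN 2451545 is 1 Jan 2000; 2199369 is −252176 days from there.

1309-07-26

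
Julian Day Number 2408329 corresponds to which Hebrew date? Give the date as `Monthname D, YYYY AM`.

JDN 2408329 is 5 September 1881 in the Gregorian calendar.
In the Hebrew calendar that day is Elul 11, 5641 AM.

Elul 11, 5641 AM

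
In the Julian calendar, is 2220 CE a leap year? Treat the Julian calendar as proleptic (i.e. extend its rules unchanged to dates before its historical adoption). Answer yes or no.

2220 mod 4 = 0, so it is a leap year in the Julian calendar.

yes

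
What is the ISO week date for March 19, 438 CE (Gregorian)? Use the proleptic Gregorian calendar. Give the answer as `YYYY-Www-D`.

0438-W11-5

The weekday is Friday (ISO weekday 5).
That Friday belongs to ISO week 11 of ISO year 438.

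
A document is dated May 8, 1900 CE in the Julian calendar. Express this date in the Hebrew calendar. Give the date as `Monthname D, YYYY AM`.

Both dates share Julian Day Number 2415161; in the Hebrew calendar that is 22 Iyar 5660 AM.

Iyar 22, 5660 AM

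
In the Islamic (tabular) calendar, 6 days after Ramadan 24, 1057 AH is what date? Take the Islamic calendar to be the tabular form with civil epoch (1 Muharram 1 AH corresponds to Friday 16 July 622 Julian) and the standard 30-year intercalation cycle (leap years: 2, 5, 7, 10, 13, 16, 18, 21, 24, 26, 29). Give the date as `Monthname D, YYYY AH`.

Ramadan 30, 1057 AH

The starting date is JDN 2322910; 2322910 + 6 = 2322916.
JDN 2322916 corresponds to Ramadan 30, 1057 AH.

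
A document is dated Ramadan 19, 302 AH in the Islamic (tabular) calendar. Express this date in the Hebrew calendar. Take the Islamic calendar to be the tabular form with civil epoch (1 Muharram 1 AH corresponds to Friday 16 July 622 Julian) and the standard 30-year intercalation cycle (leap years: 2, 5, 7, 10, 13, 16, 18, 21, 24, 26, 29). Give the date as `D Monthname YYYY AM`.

20 Nisan 4675 AM

Julian Day Number of the source date = 2055358.
Converting JDN 2055358 to the Hebrew calendar gives 20 Nisan 4675 AM.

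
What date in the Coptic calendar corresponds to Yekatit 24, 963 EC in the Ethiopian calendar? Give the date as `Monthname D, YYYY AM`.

Meshir 24, 687 AM

Both dates share Julian Day Number 2075764; in the Coptic calendar that is 24 Meshir 687 AM.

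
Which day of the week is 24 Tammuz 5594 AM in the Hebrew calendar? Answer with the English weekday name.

Thursday

Equivalently 31 July 1834 Gregorian, JDN 2391126.
JDN 2391126 mod 7 = 3, and JDN 0 was a Monday, so this is a Thursday.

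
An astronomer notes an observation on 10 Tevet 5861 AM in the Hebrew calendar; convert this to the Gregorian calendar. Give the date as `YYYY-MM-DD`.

2101-01-11

Both dates share Julian Day Number 2488445; in the Gregorian calendar that is 11 January 2101 CE.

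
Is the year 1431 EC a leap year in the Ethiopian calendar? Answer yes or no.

yes

1431 mod 4 = 3; in the Ethiopian calendar a year is leap when year mod 4 = 3, so it is a leap year.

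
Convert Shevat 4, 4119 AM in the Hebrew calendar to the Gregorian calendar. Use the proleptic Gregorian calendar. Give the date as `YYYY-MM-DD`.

0359-01-20

Both dates share Julian Day Number 1852201; in the Gregorian calendar that is 20 January 359 CE.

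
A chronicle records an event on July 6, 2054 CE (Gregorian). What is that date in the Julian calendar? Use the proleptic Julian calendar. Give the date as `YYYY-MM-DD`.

2054-06-23

For dates in this range the Gregorian date is 13 days ahead of the Julian.
6 July 2054 Gregorian − 13 days → 23 June 2054 Julian.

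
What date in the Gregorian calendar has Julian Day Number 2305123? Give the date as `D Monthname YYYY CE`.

10 February 1599 CE

JDN 2451545 is 1 Jan 2000; 2305123 is −146422 days from there.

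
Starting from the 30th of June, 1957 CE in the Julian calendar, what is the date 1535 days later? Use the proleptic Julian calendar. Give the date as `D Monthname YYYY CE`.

Counting 1535 days forward from JDN 2436033 reaches JDN 2437568, which is 12 September 1961 CE.

12 September 1961 CE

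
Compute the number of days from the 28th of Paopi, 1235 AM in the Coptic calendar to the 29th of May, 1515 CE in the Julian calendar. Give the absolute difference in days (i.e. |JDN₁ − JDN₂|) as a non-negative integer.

JDN of the first date = 2275805.
JDN of the second date = 2274560.
|2274560 − 2275805| = 1245.

1245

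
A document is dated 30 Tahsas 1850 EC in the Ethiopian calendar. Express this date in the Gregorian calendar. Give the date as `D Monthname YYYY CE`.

Both dates share Julian Day Number 2399687; in the Gregorian calendar that is 7 January 1858 CE.

7 January 1858 CE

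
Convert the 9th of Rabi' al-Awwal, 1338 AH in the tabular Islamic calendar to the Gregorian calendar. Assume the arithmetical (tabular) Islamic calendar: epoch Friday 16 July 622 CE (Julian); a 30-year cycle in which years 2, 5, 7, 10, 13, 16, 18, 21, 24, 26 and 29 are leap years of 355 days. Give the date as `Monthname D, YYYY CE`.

December 2, 1919 CE

Julian Day Number of the source date = 2422295.
Converting JDN 2422295 to the Gregorian calendar gives 2 December 1919 CE.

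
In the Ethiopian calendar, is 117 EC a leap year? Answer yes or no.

no

117 mod 4 = 1; in the Ethiopian calendar a year is leap when year mod 4 = 3, so it is a common year.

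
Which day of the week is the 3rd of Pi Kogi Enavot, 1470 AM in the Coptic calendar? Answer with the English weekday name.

This is JDN 2361944 (6 September 1754 Gregorian).
2361944 ≡ 4 (mod 7); counting from Monday = 0 gives Friday.

Friday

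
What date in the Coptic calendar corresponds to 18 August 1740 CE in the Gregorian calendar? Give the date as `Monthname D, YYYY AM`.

Both dates share Julian Day Number 2356812; in the Coptic calendar that is 14 Mesori 1456 AM.

Mesori 14, 1456 AM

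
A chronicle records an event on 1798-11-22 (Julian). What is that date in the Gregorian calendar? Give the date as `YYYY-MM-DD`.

1798-12-03

The Julian–Gregorian offset here is 11 days (Julian trailing).
22 November 1798 Julian + 11 days → 3 December 1798 Gregorian.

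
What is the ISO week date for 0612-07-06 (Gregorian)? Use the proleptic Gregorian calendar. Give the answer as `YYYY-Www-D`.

The weekday is Monday (ISO weekday 1).
That Monday belongs to ISO week 28 of ISO year 612.

0612-W28-1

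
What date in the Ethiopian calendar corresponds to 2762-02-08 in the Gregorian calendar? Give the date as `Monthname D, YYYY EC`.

Tir 25, 2754 EC

Both dates share Julian Day Number 2729898; in the Ethiopian calendar that is 25 Tir 2754 EC.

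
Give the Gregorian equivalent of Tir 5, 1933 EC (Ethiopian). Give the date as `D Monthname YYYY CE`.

Julian Day Number of the source date = 2430008.
Converting JDN 2430008 to the Gregorian calendar gives 13 January 1941 CE.

13 January 1941 CE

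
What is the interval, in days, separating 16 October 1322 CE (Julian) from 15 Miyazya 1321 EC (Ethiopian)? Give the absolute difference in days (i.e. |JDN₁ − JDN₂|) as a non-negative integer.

First date → JDN 2204207; second date → JDN 2206575.
The interval is |2204207 − 2206575| = 2368 days.

2368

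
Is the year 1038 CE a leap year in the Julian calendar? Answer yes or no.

1038 mod 4 = 2, so it is a common year in the Julian calendar.

no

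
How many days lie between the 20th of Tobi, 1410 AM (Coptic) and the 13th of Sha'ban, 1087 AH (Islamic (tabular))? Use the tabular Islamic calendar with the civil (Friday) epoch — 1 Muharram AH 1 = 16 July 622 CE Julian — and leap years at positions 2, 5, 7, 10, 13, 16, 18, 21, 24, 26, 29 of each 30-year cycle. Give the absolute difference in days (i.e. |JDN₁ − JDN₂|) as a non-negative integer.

JDN of the first date = 2339806.
JDN of the second date = 2333501.
|2333501 − 2339806| = 6305.

6305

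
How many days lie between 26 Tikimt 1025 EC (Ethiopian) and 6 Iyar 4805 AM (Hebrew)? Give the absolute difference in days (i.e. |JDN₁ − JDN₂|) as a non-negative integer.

First date → JDN 2098292; second date → JDN 2102859.
The interval is |2098292 − 2102859| = 4567 days.

4567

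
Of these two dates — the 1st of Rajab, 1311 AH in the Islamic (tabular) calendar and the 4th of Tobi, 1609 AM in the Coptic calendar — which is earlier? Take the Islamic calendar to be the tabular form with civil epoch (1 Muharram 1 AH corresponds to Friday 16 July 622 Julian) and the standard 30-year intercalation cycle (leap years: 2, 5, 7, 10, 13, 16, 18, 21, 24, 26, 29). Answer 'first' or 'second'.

First date → JDN 2412837; second date → JDN 2412475.
JDN 2412475 < JDN 2412837, so the second date is earlier.

second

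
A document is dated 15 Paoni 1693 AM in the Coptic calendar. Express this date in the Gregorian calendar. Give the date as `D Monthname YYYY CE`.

22 June 1977 CE

Julian Day Number of the source date = 2443317.
Converting JDN 2443317 to the Gregorian calendar gives 22 June 1977 CE.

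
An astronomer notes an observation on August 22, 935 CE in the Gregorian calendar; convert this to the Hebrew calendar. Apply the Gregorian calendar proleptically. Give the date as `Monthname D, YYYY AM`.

Julian Day Number of the source date = 2062795.
Converting JDN 2062795 to the Hebrew calendar gives 15 Elul 4695 AM.

Elul 15, 4695 AM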